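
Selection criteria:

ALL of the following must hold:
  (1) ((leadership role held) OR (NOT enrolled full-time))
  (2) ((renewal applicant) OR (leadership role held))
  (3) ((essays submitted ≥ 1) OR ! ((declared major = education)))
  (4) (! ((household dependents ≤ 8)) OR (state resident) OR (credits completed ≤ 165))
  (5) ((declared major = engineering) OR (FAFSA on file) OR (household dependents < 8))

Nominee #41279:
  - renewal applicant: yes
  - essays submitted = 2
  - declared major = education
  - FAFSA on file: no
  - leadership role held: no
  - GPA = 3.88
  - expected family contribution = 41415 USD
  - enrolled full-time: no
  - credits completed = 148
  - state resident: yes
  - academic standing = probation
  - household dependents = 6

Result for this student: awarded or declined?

Atomic conditions:
  leadership role held: no → false
  NOT enrolled full-time: no → true
  renewal applicant: yes → true
  essays submitted ≥ 1: 2 ≥ 1 is true
  declared major = education: education == education is true
  household dependents ≤ 8: 6 ≤ 8 is true
  state resident: yes → true
  credits completed ≤ 165: 148 ≤ 165 is true
  declared major = engineering: education == engineering is false
  FAFSA on file: no → false
  household dependents < 8: 6 < 8 is true
Combine:
[1] false OR true = true
[2] true OR false = true
[3.2] NOT true = false
[3] true OR false = true
[4.1] NOT true = false
[4] false OR true OR true = true
[5] false OR false OR true = true
[root] true AND true AND true AND true AND true = true
Overall: true → awarded

Awarded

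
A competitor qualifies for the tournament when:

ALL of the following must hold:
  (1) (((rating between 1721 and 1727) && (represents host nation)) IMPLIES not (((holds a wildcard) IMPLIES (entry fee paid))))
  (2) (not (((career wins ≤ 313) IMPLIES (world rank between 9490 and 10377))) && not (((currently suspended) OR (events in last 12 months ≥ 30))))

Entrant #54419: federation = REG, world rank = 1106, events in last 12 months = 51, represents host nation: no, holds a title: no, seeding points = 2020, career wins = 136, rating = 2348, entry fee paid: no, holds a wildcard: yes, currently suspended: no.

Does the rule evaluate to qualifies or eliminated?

Atomic conditions:
  rating between 1721 and 1727: 2348 in [1721, 1727] is false
  represents host nation: no → false
  holds a wildcard: yes → true
  entry fee paid: no → false
  career wins ≤ 313: 136 ≤ 313 is true
  world rank between 9490 and 10377: 1106 in [9490, 10377] is false
  currently suspended: no → false
  events in last 12 months ≥ 30: 51 ≥ 30 is true
Combine:
[1.1] false AND false = false
[1.2.1] true → false = false
[1.2] NOT false = true
[1] false → true (antecedent false ⇒ implication holds) = true
[2.1.1] true → false = false
[2.1] NOT false = true
[2.2.1] false OR true = true
[2.2] NOT true = false
[2] true AND false = false
[root] true AND false = false
Overall: false → eliminated

Eliminated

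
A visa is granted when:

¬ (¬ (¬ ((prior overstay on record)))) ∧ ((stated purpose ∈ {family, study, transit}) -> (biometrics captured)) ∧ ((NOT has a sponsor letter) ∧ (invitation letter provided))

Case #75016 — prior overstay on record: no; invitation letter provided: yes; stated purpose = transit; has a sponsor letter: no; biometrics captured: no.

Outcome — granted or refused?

Atomic conditions:
  prior overstay on record: no → false
  stated purpose ∈ {family, study, transit}: transit is in the set → true
  biometrics captured: no → false
  NOT has a sponsor letter: no → true
  invitation letter provided: yes → true
Combine:
[1.1.1] NOT false = true
[1.1] NOT true = false
[1] NOT false = true
[2] true → false = false
[3] true AND true = true
[root] true AND false AND true = false
Overall: false → refused

Refused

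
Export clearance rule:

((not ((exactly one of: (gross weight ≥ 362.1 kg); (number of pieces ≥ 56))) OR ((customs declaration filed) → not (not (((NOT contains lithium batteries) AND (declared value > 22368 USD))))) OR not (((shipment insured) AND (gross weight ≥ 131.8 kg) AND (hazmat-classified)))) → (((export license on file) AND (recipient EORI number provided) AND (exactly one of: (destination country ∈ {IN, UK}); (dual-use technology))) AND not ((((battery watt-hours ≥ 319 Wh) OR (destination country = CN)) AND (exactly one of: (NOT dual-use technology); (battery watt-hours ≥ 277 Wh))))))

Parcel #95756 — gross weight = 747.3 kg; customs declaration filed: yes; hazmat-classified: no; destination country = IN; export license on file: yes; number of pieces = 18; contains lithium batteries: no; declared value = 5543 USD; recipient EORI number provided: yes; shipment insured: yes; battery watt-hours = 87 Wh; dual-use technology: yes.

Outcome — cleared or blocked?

Blocked

Atomic conditions:
  gross weight ≥ 362.1 kg: 747.3 ≥ 362.1 is true
  number of pieces ≥ 56: 18 ≥ 56 is false
  customs declaration filed: yes → true
  NOT contains lithium batteries: no → true
  declared value > 22368 USD: 5543 > 22368 is false
  shipment insured: yes → true
  gross weight ≥ 131.8 kg: 747.3 ≥ 131.8 is true
  hazmat-classified: no → false
  export license on file: yes → true
  recipient EORI number provided: yes → true
  destination country ∈ {IN, UK}: IN is in the set → true
  dual-use technology: yes → true
  battery watt-hours ≥ 319 Wh: 87 ≥ 319 is false
  destination country = CN: IN == CN is false
  NOT dual-use technology: yes → false
  battery watt-hours ≥ 277 Wh: 87 ≥ 277 is false
Combine:
[1.1.1] exactly-one(true, false) = true
[1.1] NOT true = false
[1.2.2.1.1] true AND false = false
[1.2.2.1] NOT false = true
[1.2.2] NOT true = false
[1.2] true → false = false
[1.3.1] true AND true AND false = false
[1.3] NOT false = true
[1] false OR false OR true = true
[2.1.3] exactly-one(true, true) = false
[2.1] true AND true AND false = false
[2.2.1.1] false OR false = false
[2.2.1.2] exactly-one(false, false) = false
[2.2.1] false AND false = false
[2.2] NOT false = true
[2] false AND true = false
[root] true → false = false
Overall: false → blocked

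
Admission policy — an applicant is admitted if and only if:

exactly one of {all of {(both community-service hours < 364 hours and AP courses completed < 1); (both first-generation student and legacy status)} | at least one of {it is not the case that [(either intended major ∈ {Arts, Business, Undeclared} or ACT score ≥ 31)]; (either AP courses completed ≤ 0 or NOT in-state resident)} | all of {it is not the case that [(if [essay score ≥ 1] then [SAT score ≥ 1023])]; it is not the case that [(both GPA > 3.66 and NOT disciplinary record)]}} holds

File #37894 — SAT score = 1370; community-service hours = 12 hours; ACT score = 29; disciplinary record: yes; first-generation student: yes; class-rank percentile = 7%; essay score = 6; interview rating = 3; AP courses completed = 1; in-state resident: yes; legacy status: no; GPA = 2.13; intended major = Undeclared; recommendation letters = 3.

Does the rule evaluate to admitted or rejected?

Rejected

Atomic conditions:
  community-service hours < 364 hours: 12 < 364 is true
  AP courses completed < 1: 1 < 1 is false
  first-generation student: yes → true
  legacy status: no → false
  intended major ∈ {Arts, Business, Undeclared}: Undeclared is in the set → true
  ACT score ≥ 31: 29 ≥ 31 is false
  AP courses completed ≤ 0: 1 ≤ 0 is false
  NOT in-state resident: yes → false
  essay score ≥ 1: 6 ≥ 1 is true
  SAT score ≥ 1023: 1370 ≥ 1023 is true
  GPA > 3.66: 2.13 > 3.66 is false
  NOT disciplinary record: yes → false
Combine:
[1.1] true AND false = false
[1.2] true AND false = false
[1] false AND false = false
[2.1.1] true OR false = true
[2.1] NOT true = false
[2.2] false OR false = false
[2] false OR false = false
[3.1.1] true → true = true
[3.1] NOT true = false
[3.2.1] false AND false = false
[3.2] NOT false = true
[3] false AND true = false
[root] exactly-one(false, false, false) = false
Overall: false → rejected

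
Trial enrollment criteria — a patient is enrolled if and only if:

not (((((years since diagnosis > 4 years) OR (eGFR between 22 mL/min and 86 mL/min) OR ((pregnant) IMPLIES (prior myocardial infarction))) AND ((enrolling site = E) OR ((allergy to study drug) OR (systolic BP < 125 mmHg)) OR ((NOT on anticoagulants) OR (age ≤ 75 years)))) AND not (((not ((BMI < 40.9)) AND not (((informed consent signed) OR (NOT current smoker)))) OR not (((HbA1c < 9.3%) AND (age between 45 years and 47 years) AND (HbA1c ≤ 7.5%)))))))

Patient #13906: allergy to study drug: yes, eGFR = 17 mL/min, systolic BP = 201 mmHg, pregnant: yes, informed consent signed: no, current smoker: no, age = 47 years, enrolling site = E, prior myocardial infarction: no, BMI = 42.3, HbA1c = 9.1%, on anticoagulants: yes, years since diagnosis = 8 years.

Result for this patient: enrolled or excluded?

Enrolled

Atomic conditions:
  years since diagnosis > 4 years: 8 > 4 is true
  eGFR between 22 mL/min and 86 mL/min: 17 in [22, 86] is false
  pregnant: yes → true
  prior myocardial infarction: no → false
  enrolling site = E: E == E is true
  allergy to study drug: yes → true
  systolic BP < 125 mmHg: 201 < 125 is false
  NOT on anticoagulants: yes → false
  age ≤ 75 years: 47 ≤ 75 is true
  BMI < 40.9: 42.3 < 40.9 is false
  informed consent signed: no → false
  NOT current smoker: no → true
  HbA1c < 9.3%: 9.1 < 9.3 is true
  age between 45 years and 47 years: 47 in [45, 47] is true
  HbA1c ≤ 7.5%: 9.1 ≤ 7.5 is false
Combine:
[1.1.1.3] true → false = false
[1.1.1] true OR false OR false = true
[1.1.2.2] true OR false = true
[1.1.2.3] false OR true = true
[1.1.2] true OR true OR true = true
[1.1] true AND true = true
[1.2.1.1.1] NOT false = true
[1.2.1.1.2.1] false OR true = true
[1.2.1.1.2] NOT true = false
[1.2.1.1] true AND false = false
[1.2.1.2.1] true AND true AND false = false
[1.2.1.2] NOT false = true
[1.2.1] false OR true = true
[1.2] NOT true = false
[1] true AND false = false
[root] NOT false = true
Overall: true → enrolled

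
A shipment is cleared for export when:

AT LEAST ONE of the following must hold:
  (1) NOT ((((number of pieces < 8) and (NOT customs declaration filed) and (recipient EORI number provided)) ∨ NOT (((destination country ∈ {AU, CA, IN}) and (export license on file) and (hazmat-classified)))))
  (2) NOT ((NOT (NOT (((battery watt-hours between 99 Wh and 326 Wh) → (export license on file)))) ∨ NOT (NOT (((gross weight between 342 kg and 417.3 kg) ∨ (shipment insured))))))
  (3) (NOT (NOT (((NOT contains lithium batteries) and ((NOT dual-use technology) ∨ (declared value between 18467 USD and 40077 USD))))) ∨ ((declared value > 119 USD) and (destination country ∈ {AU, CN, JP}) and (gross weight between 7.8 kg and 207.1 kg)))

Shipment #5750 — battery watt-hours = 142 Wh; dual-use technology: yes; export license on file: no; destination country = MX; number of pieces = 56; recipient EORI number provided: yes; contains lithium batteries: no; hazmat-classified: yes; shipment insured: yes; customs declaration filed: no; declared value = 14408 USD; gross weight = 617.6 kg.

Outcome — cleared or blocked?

Blocked

Atomic conditions:
  number of pieces < 8: 56 < 8 is false
  NOT customs declaration filed: no → true
  recipient EORI number provided: yes → true
  destination country ∈ {AU, CA, IN}: MX is not in the set → false
  export license on file: no → false
  hazmat-classified: yes → true
  battery watt-hours between 99 Wh and 326 Wh: 142 in [99, 326] is true
  gross weight between 342 kg and 417.3 kg: 617.6 in [342, 417.3] is false
  shipment insured: yes → true
  NOT contains lithium batteries: no → true
  NOT dual-use technology: yes → false
  declared value between 18467 USD and 40077 USD: 14408 in [18467, 40077] is false
  declared value > 119 USD: 14408 > 119 is true
  destination country ∈ {AU, CN, JP}: MX is not in the set → false
  gross weight between 7.8 kg and 207.1 kg: 617.6 in [7.8, 207.1] is false
Combine:
[1.1.1] false AND true AND true = false
[1.1.2.1] false AND false AND true = false
[1.1.2] NOT false = true
[1.1] false OR true = true
[1] NOT true = false
[2.1.1.1.1] true → false = false
[2.1.1.1] NOT false = true
[2.1.1] NOT true = false
[2.1.2.1.1] false OR true = true
[2.1.2.1] NOT true = false
[2.1.2] NOT false = true
[2.1] false OR true = true
[2] NOT true = false
[3.1.1.1.2] false OR false = false
[3.1.1.1] true AND false = false
[3.1.1] NOT false = true
[3.1] NOT true = false
[3.2] true AND false AND false = false
[3] false OR false = false
[root] false OR false OR false = false
Overall: false → blocked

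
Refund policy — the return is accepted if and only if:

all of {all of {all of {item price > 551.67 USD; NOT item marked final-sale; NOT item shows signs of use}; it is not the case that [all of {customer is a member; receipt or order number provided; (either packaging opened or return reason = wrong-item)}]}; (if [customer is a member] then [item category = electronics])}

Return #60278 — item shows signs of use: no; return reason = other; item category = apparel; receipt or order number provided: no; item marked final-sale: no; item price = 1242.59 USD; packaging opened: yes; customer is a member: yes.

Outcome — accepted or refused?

Refused

Atomic conditions:
  item price > 551.67 USD: 1242.59 > 551.67 is true
  NOT item marked final-sale: no → true
  NOT item shows signs of use: no → true
  customer is a member: yes → true
  receipt or order number provided: no → false
  packaging opened: yes → true
  return reason = wrong-item: other == wrong-item is false
  item category = electronics: apparel == electronics is false
Combine:
[1.1] true AND true AND true = true
[1.2.1.3] true OR false = true
[1.2.1] true AND false AND true = false
[1.2] NOT false = true
[1] true AND true = true
[2] true → false = false
[root] true AND false = false
Overall: false → refused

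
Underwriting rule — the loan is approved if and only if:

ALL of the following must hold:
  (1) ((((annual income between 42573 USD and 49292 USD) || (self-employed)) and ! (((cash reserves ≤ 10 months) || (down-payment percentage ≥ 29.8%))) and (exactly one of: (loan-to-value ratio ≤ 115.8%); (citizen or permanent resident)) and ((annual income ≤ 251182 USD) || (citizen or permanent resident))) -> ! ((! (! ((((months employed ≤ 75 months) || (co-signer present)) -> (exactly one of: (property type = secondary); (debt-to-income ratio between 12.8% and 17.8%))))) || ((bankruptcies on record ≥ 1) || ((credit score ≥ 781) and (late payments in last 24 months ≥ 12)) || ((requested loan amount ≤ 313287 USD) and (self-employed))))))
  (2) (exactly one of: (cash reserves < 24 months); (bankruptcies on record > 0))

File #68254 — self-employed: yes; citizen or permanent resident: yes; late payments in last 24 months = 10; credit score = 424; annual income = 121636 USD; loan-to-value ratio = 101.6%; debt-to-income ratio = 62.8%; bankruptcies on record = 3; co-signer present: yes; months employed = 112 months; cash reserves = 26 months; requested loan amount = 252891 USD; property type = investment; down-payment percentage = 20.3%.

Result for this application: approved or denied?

Atomic conditions:
  annual income between 42573 USD and 49292 USD: 121636 in [42573, 49292] is false
  self-employed: yes → true
  cash reserves ≤ 10 months: 26 ≤ 10 is false
  down-payment percentage ≥ 29.8%: 20.3 ≥ 29.8 is false
  loan-to-value ratio ≤ 115.8%: 101.6 ≤ 115.8 is true
  citizen or permanent resident: yes → true
  annual income ≤ 251182 USD: 121636 ≤ 251182 is true
  months employed ≤ 75 months: 112 ≤ 75 is false
  co-signer present: yes → true
  property type = secondary: investment == secondary is false
  debt-to-income ratio between 12.8% and 17.8%: 62.8 in [12.8, 17.8] is false
  bankruptcies on record ≥ 1: 3 ≥ 1 is true
  credit score ≥ 781: 424 ≥ 781 is false
  late payments in last 24 months ≥ 12: 10 ≥ 12 is false
  requested loan amount ≤ 313287 USD: 252891 ≤ 313287 is true
  cash reserves < 24 months: 26 < 24 is false
  bankruptcies on record > 0: 3 > 0 is true
Combine:
[1.1.1] false OR true = true
[1.1.2.1] false OR false = false
[1.1.2] NOT false = true
[1.1.3] exactly-one(true, true) = false
[1.1.4] true OR true = true
[1.1] true AND true AND false AND true = false
[1.2.1.1.1.1.1] false OR true = true
[1.2.1.1.1.1.2] exactly-one(false, false) = false
[1.2.1.1.1.1] true → false = false
[1.2.1.1.1] NOT false = true
[1.2.1.1] NOT true = false
[1.2.1.2.2] false AND false = false
[1.2.1.2.3] true AND true = true
[1.2.1.2] true OR false OR true = true
[1.2.1] false OR true = true
[1.2] NOT true = false
[1] false → false (antecedent false ⇒ implication holds) = true
[2] exactly-one(false, true) = true
[root] true AND true = true
Overall: true → approved

Approved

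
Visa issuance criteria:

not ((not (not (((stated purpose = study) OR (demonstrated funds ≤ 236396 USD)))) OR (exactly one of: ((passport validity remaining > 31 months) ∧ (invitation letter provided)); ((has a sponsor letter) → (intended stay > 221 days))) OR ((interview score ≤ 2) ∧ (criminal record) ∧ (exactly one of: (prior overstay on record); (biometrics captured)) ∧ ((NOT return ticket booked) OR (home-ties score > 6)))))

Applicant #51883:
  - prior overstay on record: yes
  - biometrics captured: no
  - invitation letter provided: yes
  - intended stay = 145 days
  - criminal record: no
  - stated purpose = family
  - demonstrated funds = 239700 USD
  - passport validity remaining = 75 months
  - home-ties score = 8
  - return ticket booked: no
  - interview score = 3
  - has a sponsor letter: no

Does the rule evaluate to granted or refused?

Granted

Atomic conditions:
  stated purpose = study: family == study is false
  demonstrated funds ≤ 236396 USD: 239700 ≤ 236396 is false
  passport validity remaining > 31 months: 75 > 31 is true
  invitation letter provided: yes → true
  has a sponsor letter: no → false
  intended stay > 221 days: 145 > 221 is false
  interview score ≤ 2: 3 ≤ 2 is false
  criminal record: no → false
  prior overstay on record: yes → true
  biometrics captured: no → false
  NOT return ticket booked: no → true
  home-ties score > 6: 8 > 6 is true
Combine:
[1.1.1.1] false OR false = false
[1.1.1] NOT false = true
[1.1] NOT true = false
[1.2.1] true AND true = true
[1.2.2] false → false (antecedent false ⇒ implication holds) = true
[1.2] exactly-one(true, true) = false
[1.3.3] exactly-one(true, false) = true
[1.3.4] true OR true = true
[1.3] false AND false AND true AND true = false
[1] false OR false OR false = false
[root] NOT false = true
Overall: true → granted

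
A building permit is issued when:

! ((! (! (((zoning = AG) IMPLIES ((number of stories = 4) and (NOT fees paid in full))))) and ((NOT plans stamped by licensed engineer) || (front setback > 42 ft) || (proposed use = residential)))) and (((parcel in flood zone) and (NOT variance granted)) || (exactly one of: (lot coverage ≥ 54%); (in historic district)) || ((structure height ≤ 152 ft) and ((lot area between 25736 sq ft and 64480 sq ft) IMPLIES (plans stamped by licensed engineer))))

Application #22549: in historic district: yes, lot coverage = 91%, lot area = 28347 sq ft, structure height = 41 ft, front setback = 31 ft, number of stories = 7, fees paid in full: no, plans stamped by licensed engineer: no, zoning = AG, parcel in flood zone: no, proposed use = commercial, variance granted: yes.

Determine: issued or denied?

Atomic conditions:
  zoning = AG: AG == AG is true
  number of stories = 4: 7 == 4 is false
  NOT fees paid in full: no → true
  NOT plans stamped by licensed engineer: no → true
  front setback > 42 ft: 31 > 42 is false
  proposed use = residential: commercial == residential is false
  parcel in flood zone: no → false
  NOT variance granted: yes → false
  lot coverage ≥ 54%: 91 ≥ 54 is true
  in historic district: yes → true
  structure height ≤ 152 ft: 41 ≤ 152 is true
  lot area between 25736 sq ft and 64480 sq ft: 28347 in [25736, 64480] is true
  plans stamped by licensed engineer: no → false
Combine:
[1.1.1.1.1.2] false AND true = false
[1.1.1.1.1] true → false = false
[1.1.1.1] NOT false = true
[1.1.1] NOT true = false
[1.1.2] true OR false OR false = true
[1.1] false AND true = false
[1] NOT false = true
[2.1] false AND false = false
[2.2] exactly-one(true, true) = false
[2.3.2] true → false = false
[2.3] true AND false = false
[2] false OR false OR false = false
[root] true AND false = false
Overall: false → denied

Denied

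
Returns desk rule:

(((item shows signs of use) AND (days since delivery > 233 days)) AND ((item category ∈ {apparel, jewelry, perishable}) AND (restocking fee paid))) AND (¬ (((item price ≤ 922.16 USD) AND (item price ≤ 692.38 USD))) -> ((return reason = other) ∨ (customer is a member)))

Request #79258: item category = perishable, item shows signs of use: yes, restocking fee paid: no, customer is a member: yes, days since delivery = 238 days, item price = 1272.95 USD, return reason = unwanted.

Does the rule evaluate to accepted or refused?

Refused

Atomic conditions:
  item shows signs of use: yes → true
  days since delivery > 233 days: 238 > 233 is true
  item category ∈ {apparel, jewelry, perishable}: perishable is in the set → true
  restocking fee paid: no → false
  item price ≤ 922.16 USD: 1272.95 ≤ 922.16 is false
  item price ≤ 692.38 USD: 1272.95 ≤ 692.38 is false
  return reason = other: unwanted == other is false
  customer is a member: yes → true
Combine:
[1.1] true AND true = true
[1.2] true AND false = false
[1] true AND false = false
[2.1.1] false AND false = false
[2.1] NOT false = true
[2.2] false OR true = true
[2] true → true = true
[root] false AND true = false
Overall: false → refused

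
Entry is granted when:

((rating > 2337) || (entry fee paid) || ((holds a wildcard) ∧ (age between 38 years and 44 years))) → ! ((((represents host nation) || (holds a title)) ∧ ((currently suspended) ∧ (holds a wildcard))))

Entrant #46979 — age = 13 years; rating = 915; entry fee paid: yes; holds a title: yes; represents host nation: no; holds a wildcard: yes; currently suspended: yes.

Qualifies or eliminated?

Eliminated

Atomic conditions:
  rating > 2337: 915 > 2337 is false
  entry fee paid: yes → true
  holds a wildcard: yes → true
  age between 38 years and 44 years: 13 in [38, 44] is false
  represents host nation: no → false
  holds a title: yes → true
  currently suspended: yes → true
Combine:
[1.3] true AND false = false
[1] false OR true OR false = true
[2.1.1] false OR true = true
[2.1.2] true AND true = true
[2.1] true AND true = true
[2] NOT true = false
[root] true → false = false
Overall: false → eliminated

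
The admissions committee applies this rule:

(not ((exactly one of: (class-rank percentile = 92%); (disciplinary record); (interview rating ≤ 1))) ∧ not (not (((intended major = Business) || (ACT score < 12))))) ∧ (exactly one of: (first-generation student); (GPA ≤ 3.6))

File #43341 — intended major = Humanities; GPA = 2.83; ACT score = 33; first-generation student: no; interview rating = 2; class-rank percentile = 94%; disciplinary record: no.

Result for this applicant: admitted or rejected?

Atomic conditions:
  class-rank percentile = 92%: 94 == 92 is false
  disciplinary record: no → false
  interview rating ≤ 1: 2 ≤ 1 is false
  intended major = Business: Humanities == Business is false
  ACT score < 12: 33 < 12 is false
  first-generation student: no → false
  GPA ≤ 3.6: 2.83 ≤ 3.6 is true
Combine:
[1.1.1] exactly-one(false, false, false) = false
[1.1] NOT false = true
[1.2.1.1] false OR false = false
[1.2.1] NOT false = true
[1.2] NOT true = false
[1] true AND false = false
[2] exactly-one(false, true) = true
[root] false AND true = false
Overall: false → rejected

Rejected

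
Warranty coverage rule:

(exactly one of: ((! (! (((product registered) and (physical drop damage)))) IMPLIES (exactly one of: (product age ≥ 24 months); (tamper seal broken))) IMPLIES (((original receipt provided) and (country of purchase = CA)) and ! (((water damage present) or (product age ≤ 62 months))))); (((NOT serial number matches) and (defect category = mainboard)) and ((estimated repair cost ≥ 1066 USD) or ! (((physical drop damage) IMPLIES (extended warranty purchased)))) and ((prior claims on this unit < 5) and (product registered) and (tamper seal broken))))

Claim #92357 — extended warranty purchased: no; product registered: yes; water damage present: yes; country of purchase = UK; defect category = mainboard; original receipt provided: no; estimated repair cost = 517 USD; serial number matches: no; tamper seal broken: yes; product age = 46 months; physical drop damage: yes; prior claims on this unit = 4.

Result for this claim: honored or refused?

Atomic conditions:
  product registered: yes → true
  physical drop damage: yes → true
  product age ≥ 24 months: 46 ≥ 24 is true
  tamper seal broken: yes → true
  original receipt provided: no → false
  country of purchase = CA: UK == CA is false
  water damage present: yes → true
  product age ≤ 62 months: 46 ≤ 62 is true
  NOT serial number matches: no → true
  defect category = mainboard: mainboard == mainboard is true
  estimated repair cost ≥ 1066 USD: 517 ≥ 1066 is false
  extended warranty purchased: no → false
  prior claims on this unit < 5: 4 < 5 is true
Combine:
[1.1.1.1.1] true AND true = true
[1.1.1.1] NOT true = false
[1.1.1] NOT false = true
[1.1.2] exactly-one(true, true) = false
[1.1] true → false = false
[1.2.1] false AND false = false
[1.2.2.1] true OR true = true
[1.2.2] NOT true = false
[1.2] false AND false = false
[1] false → false (antecedent false ⇒ implication holds) = true
[2.1] true AND true = true
[2.2.2.1] true → false = false
[2.2.2] NOT false = true
[2.2] false OR true = true
[2.3] true AND true AND true = true
[2] true AND true AND true = true
[root] exactly-one(true, true) = false
Overall: false → refused

Refused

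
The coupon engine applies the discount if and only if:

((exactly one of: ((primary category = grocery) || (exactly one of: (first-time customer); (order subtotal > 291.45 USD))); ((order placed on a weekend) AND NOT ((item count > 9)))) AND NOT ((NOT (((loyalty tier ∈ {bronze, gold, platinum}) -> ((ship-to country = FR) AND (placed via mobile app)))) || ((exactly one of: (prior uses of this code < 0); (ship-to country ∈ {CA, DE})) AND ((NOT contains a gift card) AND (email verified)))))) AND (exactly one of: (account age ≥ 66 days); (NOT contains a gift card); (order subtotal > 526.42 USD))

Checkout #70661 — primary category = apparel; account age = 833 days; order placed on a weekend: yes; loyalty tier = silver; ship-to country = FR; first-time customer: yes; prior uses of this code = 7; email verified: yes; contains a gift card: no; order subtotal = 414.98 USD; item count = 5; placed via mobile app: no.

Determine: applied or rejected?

Atomic conditions:
  primary category = grocery: apparel == grocery is false
  first-time customer: yes → true
  order subtotal > 291.45 USD: 414.98 > 291.45 is true
  order placed on a weekend: yes → true
  item count > 9: 5 > 9 is false
  loyalty tier ∈ {bronze, gold, platinum}: silver is not in the set → false
  ship-to country = FR: FR == FR is true
  placed via mobile app: no → false
  prior uses of this code < 0: 7 < 0 is false
  ship-to country ∈ {CA, DE}: FR is not in the set → false
  NOT contains a gift card: no → true
  email verified: yes → true
  account age ≥ 66 days: 833 ≥ 66 is true
  order subtotal > 526.42 USD: 414.98 > 526.42 is false
Combine:
[1.1.1.2] exactly-one(true, true) = false
[1.1.1] false OR false = false
[1.1.2.2] NOT false = true
[1.1.2] true AND true = true
[1.1] exactly-one(false, true) = true
[1.2.1.1.1.2] true AND false = false
[1.2.1.1.1] false → false (antecedent false ⇒ implication holds) = true
[1.2.1.1] NOT true = false
[1.2.1.2.1] exactly-one(false, false) = false
[1.2.1.2.2] true AND true = true
[1.2.1.2] false AND true = false
[1.2.1] false OR false = false
[1.2] NOT false = true
[1] true AND true = true
[2] exactly-one(true, true, false) = false
[root] true AND false = false
Overall: false → rejected

Rejected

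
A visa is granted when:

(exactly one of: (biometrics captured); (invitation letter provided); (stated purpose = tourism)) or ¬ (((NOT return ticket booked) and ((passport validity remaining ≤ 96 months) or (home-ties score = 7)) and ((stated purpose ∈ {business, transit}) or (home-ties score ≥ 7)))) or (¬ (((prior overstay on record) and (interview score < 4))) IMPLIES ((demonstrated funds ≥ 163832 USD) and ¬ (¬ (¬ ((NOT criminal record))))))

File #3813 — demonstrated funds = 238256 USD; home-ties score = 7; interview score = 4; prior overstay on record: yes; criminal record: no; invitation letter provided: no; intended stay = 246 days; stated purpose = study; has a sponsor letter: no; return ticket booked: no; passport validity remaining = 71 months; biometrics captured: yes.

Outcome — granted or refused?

Atomic conditions:
  biometrics captured: yes → true
  invitation letter provided: no → false
  stated purpose = tourism: study == tourism is false
  NOT return ticket booked: no → true
  passport validity remaining ≤ 96 months: 71 ≤ 96 is true
  home-ties score = 7: 7 == 7 is true
  stated purpose ∈ {business, transit}: study is not in the set → false
  home-ties score ≥ 7: 7 ≥ 7 is true
  prior overstay on record: yes → true
  interview score < 4: 4 < 4 is false
  demonstrated funds ≥ 163832 USD: 238256 ≥ 163832 is true
  NOT criminal record: no → true
Combine:
[1] exactly-one(true, false, false) = true
[2.1.2] true OR true = true
[2.1.3] false OR true = true
[2.1] true AND true AND true = true
[2] NOT true = false
[3.1.1] true AND false = false
[3.1] NOT false = true
[3.2.2.1.1] NOT true = false
[3.2.2.1] NOT false = true
[3.2.2] NOT true = false
[3.2] true AND false = false
[3] true → false = false
[root] true OR false OR false = true
Overall: true → granted

Granted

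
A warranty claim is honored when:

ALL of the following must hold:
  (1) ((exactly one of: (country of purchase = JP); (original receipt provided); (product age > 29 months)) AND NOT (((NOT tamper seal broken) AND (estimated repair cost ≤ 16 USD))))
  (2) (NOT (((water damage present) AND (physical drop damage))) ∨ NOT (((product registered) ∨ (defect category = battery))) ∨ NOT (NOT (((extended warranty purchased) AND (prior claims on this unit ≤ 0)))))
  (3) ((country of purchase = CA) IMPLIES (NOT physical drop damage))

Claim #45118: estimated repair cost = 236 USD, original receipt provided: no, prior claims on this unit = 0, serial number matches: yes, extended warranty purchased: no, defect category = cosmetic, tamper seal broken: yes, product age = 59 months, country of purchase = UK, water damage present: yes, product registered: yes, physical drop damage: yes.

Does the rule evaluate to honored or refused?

Refused

Atomic conditions:
  country of purchase = JP: UK == JP is false
  original receipt provided: no → false
  product age > 29 months: 59 > 29 is true
  NOT tamper seal broken: yes → false
  estimated repair cost ≤ 16 USD: 236 ≤ 16 is false
  water damage present: yes → true
  physical drop damage: yes → true
  product registered: yes → true
  defect category = battery: cosmetic == battery is false
  extended warranty purchased: no → false
  prior claims on this unit ≤ 0: 0 ≤ 0 is true
  country of purchase = CA: UK == CA is false
  NOT physical drop damage: yes → false
Combine:
[1.1] exactly-one(false, false, true) = true
[1.2.1] false AND false = false
[1.2] NOT false = true
[1] true AND true = true
[2.1.1] true AND true = true
[2.1] NOT true = false
[2.2.1] true OR false = true
[2.2] NOT true = false
[2.3.1.1] false AND true = false
[2.3.1] NOT false = true
[2.3] NOT true = false
[2] false OR false OR false = false
[3] false → false (antecedent false ⇒ implication holds) = true
[root] true AND false AND true = false
Overall: false → refused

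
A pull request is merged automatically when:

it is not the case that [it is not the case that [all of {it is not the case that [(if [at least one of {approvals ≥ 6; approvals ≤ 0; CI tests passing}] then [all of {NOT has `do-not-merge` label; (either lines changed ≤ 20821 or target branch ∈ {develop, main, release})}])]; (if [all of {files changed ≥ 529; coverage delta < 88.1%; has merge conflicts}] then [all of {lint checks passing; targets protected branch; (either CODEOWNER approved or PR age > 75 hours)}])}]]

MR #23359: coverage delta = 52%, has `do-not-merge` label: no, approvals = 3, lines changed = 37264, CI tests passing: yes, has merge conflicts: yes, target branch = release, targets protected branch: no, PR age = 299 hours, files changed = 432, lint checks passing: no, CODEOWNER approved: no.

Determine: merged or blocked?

Atomic conditions:
  approvals ≥ 6: 3 ≥ 6 is false
  approvals ≤ 0: 3 ≤ 0 is false
  CI tests passing: yes → true
  NOT has `do-not-merge` label: no → true
  lines changed ≤ 20821: 37264 ≤ 20821 is false
  target branch ∈ {develop, main, release}: release is in the set → true
  files changed ≥ 529: 432 ≥ 529 is false
  coverage delta < 88.1%: 52 < 88.1 is true
  has merge conflicts: yes → true
  lint checks passing: no → false
  targets protected branch: no → false
  CODEOWNER approved: no → false
  PR age > 75 hours: 299 > 75 is true
Combine:
[1.1.1.1.1] false OR false OR true = true
[1.1.1.1.2.2] false OR true = true
[1.1.1.1.2] true AND true = true
[1.1.1.1] true → true = true
[1.1.1] NOT true = false
[1.1.2.1] false AND true AND true = false
[1.1.2.2.3] false OR true = true
[1.1.2.2] false AND false AND true = false
[1.1.2] false → false (antecedent false ⇒ implication holds) = true
[1.1] false AND true = false
[1] NOT false = true
[root] NOT true = false
Overall: false → blocked

Blocked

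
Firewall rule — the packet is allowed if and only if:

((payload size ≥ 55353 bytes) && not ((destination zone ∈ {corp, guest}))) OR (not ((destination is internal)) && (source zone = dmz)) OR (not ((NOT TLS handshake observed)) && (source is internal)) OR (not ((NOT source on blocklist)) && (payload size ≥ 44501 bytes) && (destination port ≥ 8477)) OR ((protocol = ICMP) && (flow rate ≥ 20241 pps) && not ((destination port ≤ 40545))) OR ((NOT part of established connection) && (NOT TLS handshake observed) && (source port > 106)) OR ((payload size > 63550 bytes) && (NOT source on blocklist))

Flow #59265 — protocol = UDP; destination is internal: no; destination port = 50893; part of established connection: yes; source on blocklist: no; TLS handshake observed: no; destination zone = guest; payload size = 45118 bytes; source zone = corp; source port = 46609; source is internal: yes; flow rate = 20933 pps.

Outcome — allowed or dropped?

Atomic conditions:
  payload size ≥ 55353 bytes: 45118 ≥ 55353 is false
  destination zone ∈ {corp, guest}: guest is in the set → true
  destination is internal: no → false
  source zone = dmz: corp == dmz is false
  NOT TLS handshake observed: no → true
  source is internal: yes → true
  NOT source on blocklist: no → true
  payload size ≥ 44501 bytes: 45118 ≥ 44501 is true
  destination port ≥ 8477: 50893 ≥ 8477 is true
  protocol = ICMP: UDP == ICMP is false
  flow rate ≥ 20241 pps: 20933 ≥ 20241 is true
  destination port ≤ 40545: 50893 ≤ 40545 is false
  NOT part of established connection: yes → false
  source port > 106: 46609 > 106 is true
  payload size > 63550 bytes: 45118 > 63550 is false
Combine:
[1.2] NOT true = false
[1] false AND false = false
[2.1] NOT false = true
[2] true AND false = false
[3.1] NOT true = false
[3] false AND true = false
[4.1] NOT true = false
[4] false AND true AND true = false
[5.3] NOT false = true
[5] false AND true AND true = false
[6] false AND true AND true = false
[7] false AND true = false
[root] false OR false OR false OR false OR false OR false OR false = false
Overall: false → dropped

Dropped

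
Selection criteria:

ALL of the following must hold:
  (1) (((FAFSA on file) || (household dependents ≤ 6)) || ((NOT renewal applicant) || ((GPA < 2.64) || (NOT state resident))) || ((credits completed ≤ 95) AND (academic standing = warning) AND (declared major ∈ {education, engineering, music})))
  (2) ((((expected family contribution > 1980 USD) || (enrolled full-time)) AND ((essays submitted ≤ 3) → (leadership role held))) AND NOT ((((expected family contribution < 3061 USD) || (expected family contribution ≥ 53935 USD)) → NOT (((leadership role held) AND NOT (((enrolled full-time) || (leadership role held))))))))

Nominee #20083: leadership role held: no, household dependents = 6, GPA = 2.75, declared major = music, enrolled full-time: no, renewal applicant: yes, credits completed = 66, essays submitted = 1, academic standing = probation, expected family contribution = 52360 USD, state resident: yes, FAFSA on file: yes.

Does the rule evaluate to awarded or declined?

Declined

Atomic conditions:
  FAFSA on file: yes → true
  household dependents ≤ 6: 6 ≤ 6 is true
  NOT renewal applicant: yes → false
  GPA < 2.64: 2.75 < 2.64 is false
  NOT state resident: yes → false
  credits completed ≤ 95: 66 ≤ 95 is true
  academic standing = warning: probation == warning is false
  declared major ∈ {education, engineering, music}: music is in the set → true
  expected family contribution > 1980 USD: 52360 > 1980 is true
  enrolled full-time: no → false
  essays submitted ≤ 3: 1 ≤ 3 is true
  leadership role held: no → false
  expected family contribution < 3061 USD: 52360 < 3061 is false
  expected family contribution ≥ 53935 USD: 52360 ≥ 53935 is false
Combine:
[1.1] true OR true = true
[1.2.2] false OR false = false
[1.2] false OR false = false
[1.3] true AND false AND true = false
[1] true OR false OR false = true
[2.1.1] true OR false = true
[2.1.2] true → false = false
[2.1] true AND false = false
[2.2.1.1] false OR false = false
[2.2.1.2.1.2.1] false OR false = false
[2.2.1.2.1.2] NOT false = true
[2.2.1.2.1] false AND true = false
[2.2.1.2] NOT false = true
[2.2.1] false → true (antecedent false ⇒ implication holds) = true
[2.2] NOT true = false
[2] false AND false = false
[root] true AND false = false
Overall: false → declined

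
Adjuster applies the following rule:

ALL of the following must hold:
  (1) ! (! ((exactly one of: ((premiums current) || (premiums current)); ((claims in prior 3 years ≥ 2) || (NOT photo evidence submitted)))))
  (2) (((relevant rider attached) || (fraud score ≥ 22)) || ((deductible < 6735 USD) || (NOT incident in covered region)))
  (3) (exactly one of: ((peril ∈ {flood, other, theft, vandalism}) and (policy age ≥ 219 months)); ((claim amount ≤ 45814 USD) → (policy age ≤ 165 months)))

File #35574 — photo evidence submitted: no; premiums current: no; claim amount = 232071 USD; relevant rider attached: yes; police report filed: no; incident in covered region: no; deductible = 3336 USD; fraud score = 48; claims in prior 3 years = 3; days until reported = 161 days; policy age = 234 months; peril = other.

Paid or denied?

Denied

Atomic conditions:
  premiums current: no → false
  claims in prior 3 years ≥ 2: 3 ≥ 2 is true
  NOT photo evidence submitted: no → true
  relevant rider attached: yes → true
  fraud score ≥ 22: 48 ≥ 22 is true
  deductible < 6735 USD: 3336 < 6735 is true
  NOT incident in covered region: no → true
  peril ∈ {flood, other, theft, vandalism}: other is in the set → true
  policy age ≥ 219 months: 234 ≥ 219 is true
  claim amount ≤ 45814 USD: 232071 ≤ 45814 is false
  policy age ≤ 165 months: 234 ≤ 165 is false
Combine:
[1.1.1.1] false OR false = false
[1.1.1.2] true OR true = true
[1.1.1] exactly-one(false, true) = true
[1.1] NOT true = false
[1] NOT false = true
[2.1] true OR true = true
[2.2] true OR true = true
[2] true OR true = true
[3.1] true AND true = true
[3.2] false → false (antecedent false ⇒ implication holds) = true
[3] exactly-one(true, true) = false
[root] true AND true AND false = false
Overall: false → denied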